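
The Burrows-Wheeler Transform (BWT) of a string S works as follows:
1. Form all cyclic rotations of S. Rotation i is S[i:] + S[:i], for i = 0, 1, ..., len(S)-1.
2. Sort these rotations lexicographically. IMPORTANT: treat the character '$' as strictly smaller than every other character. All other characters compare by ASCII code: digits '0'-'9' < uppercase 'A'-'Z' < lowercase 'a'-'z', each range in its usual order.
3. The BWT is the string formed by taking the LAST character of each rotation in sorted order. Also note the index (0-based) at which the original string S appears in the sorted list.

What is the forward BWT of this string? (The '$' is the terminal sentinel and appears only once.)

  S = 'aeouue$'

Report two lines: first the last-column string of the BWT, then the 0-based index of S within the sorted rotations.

Answer: e$uaeuo
1

Derivation:
All 7 rotations (rotation i = S[i:]+S[:i]):
  rot[0] = aeouue$
  rot[1] = eouue$a
  rot[2] = ouue$ae
  rot[3] = uue$aeo
  rot[4] = ue$aeou
  rot[5] = e$aeouu
  rot[6] = $aeouue
Sorted (with $ < everything):
  sorted[0] = $aeouue  (last char: 'e')
  sorted[1] = aeouue$  (last char: '$')
  sorted[2] = e$aeouu  (last char: 'u')
  sorted[3] = eouue$a  (last char: 'a')
  sorted[4] = ouue$ae  (last char: 'e')
  sorted[5] = ue$aeou  (last char: 'u')
  sorted[6] = uue$aeo  (last char: 'o')
Last column: e$uaeuo
Original string S is at sorted index 1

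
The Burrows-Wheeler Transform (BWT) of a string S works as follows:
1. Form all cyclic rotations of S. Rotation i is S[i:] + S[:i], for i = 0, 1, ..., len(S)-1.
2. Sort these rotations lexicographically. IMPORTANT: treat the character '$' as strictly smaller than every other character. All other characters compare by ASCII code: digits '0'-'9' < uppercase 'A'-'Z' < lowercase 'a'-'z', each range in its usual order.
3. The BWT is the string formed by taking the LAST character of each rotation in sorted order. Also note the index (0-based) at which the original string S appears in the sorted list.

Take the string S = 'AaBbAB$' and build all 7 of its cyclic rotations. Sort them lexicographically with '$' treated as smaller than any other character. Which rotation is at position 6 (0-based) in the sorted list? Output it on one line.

All 7 rotations (rotation i = S[i:]+S[:i]):
  rot[0] = AaBbAB$
  rot[1] = aBbAB$A
  rot[2] = BbAB$Aa
  rot[3] = bAB$AaB
  rot[4] = AB$AaBb
  rot[5] = B$AaBbA
  rot[6] = $AaBbAB
Sorted (with $ < everything):
  sorted[0] = $AaBbAB
  sorted[1] = AB$AaBb
  sorted[2] = AaBbAB$
  sorted[3] = B$AaBbA
  sorted[4] = BbAB$Aa
  sorted[5] = aBbAB$A
  sorted[6] = bAB$AaB
sorted[6] = bAB$AaB

Answer: bAB$AaB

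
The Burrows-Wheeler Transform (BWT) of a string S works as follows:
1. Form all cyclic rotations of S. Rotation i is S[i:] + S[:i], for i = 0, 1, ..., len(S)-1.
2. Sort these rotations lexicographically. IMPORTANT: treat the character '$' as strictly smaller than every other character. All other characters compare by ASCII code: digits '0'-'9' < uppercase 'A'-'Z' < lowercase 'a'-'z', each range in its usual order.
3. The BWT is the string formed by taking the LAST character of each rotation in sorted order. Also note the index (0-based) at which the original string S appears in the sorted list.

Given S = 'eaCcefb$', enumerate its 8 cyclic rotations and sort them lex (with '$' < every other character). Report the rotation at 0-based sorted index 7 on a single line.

All 8 rotations (rotation i = S[i:]+S[:i]):
  rot[0] = eaCcefb$
  rot[1] = aCcefb$e
  rot[2] = Ccefb$ea
  rot[3] = cefb$eaC
  rot[4] = efb$eaCc
  rot[5] = fb$eaCce
  rot[6] = b$eaCcef
  rot[7] = $eaCcefb
Sorted (with $ < everything):
  sorted[0] = $eaCcefb
  sorted[1] = Ccefb$ea
  sorted[2] = aCcefb$e
  sorted[3] = b$eaCcef
  sorted[4] = cefb$eaC
  sorted[5] = eaCcefb$
  sorted[6] = efb$eaCc
  sorted[7] = fb$eaCce
sorted[7] = fb$eaCce

Answer: fb$eaCce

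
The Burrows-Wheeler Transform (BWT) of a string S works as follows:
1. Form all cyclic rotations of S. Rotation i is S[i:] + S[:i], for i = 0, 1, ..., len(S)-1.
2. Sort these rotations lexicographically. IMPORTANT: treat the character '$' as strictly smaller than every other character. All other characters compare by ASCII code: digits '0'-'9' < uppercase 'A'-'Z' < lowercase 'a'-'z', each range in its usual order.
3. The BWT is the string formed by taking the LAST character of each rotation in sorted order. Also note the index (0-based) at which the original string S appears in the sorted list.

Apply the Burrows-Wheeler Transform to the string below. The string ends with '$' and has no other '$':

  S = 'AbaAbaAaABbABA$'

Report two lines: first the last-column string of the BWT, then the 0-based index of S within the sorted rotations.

All 15 rotations (rotation i = S[i:]+S[:i]):
  rot[0] = AbaAbaAaABbABA$
  rot[1] = baAbaAaABbABA$A
  rot[2] = aAbaAaABbABA$Ab
  rot[3] = AbaAaABbABA$Aba
  rot[4] = baAaABbABA$AbaA
  rot[5] = aAaABbABA$AbaAb
  rot[6] = AaABbABA$AbaAba
  rot[7] = aABbABA$AbaAbaA
  rot[8] = ABbABA$AbaAbaAa
  rot[9] = BbABA$AbaAbaAaA
  rot[10] = bABA$AbaAbaAaAB
  rot[11] = ABA$AbaAbaAaABb
  rot[12] = BA$AbaAbaAaABbA
  rot[13] = A$AbaAbaAaABbAB
  rot[14] = $AbaAbaAaABbABA
Sorted (with $ < everything):
  sorted[0] = $AbaAbaAaABbABA  (last char: 'A')
  sorted[1] = A$AbaAbaAaABbAB  (last char: 'B')
  sorted[2] = ABA$AbaAbaAaABb  (last char: 'b')
  sorted[3] = ABbABA$AbaAbaAa  (last char: 'a')
  sorted[4] = AaABbABA$AbaAba  (last char: 'a')
  sorted[5] = AbaAaABbABA$Aba  (last char: 'a')
  sorted[6] = AbaAbaAaABbABA$  (last char: '$')
  sorted[7] = BA$AbaAbaAaABbA  (last char: 'A')
  sorted[8] = BbABA$AbaAbaAaA  (last char: 'A')
  sorted[9] = aABbABA$AbaAbaA  (last char: 'A')
  sorted[10] = aAaABbABA$AbaAb  (last char: 'b')
  sorted[11] = aAbaAaABbABA$Ab  (last char: 'b')
  sorted[12] = bABA$AbaAbaAaAB  (last char: 'B')
  sorted[13] = baAaABbABA$AbaA  (last char: 'A')
  sorted[14] = baAbaAaABbABA$A  (last char: 'A')
Last column: ABbaaa$AAAbbBAA
Original string S is at sorted index 6

Answer: ABbaaa$AAAbbBAA
6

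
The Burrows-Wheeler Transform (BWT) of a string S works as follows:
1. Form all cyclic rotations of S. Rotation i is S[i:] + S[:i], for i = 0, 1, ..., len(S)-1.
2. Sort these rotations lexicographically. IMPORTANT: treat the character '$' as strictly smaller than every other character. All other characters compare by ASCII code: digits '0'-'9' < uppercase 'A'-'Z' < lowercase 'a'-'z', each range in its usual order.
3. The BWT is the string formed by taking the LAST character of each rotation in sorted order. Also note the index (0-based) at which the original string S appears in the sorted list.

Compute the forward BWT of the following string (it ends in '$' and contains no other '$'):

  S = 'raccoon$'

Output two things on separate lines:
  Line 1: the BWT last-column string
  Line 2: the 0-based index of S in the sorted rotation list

All 8 rotations (rotation i = S[i:]+S[:i]):
  rot[0] = raccoon$
  rot[1] = accoon$r
  rot[2] = ccoon$ra
  rot[3] = coon$rac
  rot[4] = oon$racc
  rot[5] = on$racco
  rot[6] = n$raccoo
  rot[7] = $raccoon
Sorted (with $ < everything):
  sorted[0] = $raccoon  (last char: 'n')
  sorted[1] = accoon$r  (last char: 'r')
  sorted[2] = ccoon$ra  (last char: 'a')
  sorted[3] = coon$rac  (last char: 'c')
  sorted[4] = n$raccoo  (last char: 'o')
  sorted[5] = on$racco  (last char: 'o')
  sorted[6] = oon$racc  (last char: 'c')
  sorted[7] = raccoon$  (last char: '$')
Last column: nracooc$
Original string S is at sorted index 7

Answer: nracooc$
7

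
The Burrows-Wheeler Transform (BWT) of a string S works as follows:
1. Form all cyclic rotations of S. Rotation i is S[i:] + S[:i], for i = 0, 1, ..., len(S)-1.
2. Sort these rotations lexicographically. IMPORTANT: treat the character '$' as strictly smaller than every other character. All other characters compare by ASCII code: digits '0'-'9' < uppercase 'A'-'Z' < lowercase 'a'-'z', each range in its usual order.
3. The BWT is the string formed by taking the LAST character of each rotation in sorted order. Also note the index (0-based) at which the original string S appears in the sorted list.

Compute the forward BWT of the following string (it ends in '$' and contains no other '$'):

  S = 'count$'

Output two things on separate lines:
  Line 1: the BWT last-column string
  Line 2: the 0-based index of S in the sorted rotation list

Answer: t$ucno
1

Derivation:
All 6 rotations (rotation i = S[i:]+S[:i]):
  rot[0] = count$
  rot[1] = ount$c
  rot[2] = unt$co
  rot[3] = nt$cou
  rot[4] = t$coun
  rot[5] = $count
Sorted (with $ < everything):
  sorted[0] = $count  (last char: 't')
  sorted[1] = count$  (last char: '$')
  sorted[2] = nt$cou  (last char: 'u')
  sorted[3] = ount$c  (last char: 'c')
  sorted[4] = t$coun  (last char: 'n')
  sorted[5] = unt$co  (last char: 'o')
Last column: t$ucno
Original string S is at sorted index 1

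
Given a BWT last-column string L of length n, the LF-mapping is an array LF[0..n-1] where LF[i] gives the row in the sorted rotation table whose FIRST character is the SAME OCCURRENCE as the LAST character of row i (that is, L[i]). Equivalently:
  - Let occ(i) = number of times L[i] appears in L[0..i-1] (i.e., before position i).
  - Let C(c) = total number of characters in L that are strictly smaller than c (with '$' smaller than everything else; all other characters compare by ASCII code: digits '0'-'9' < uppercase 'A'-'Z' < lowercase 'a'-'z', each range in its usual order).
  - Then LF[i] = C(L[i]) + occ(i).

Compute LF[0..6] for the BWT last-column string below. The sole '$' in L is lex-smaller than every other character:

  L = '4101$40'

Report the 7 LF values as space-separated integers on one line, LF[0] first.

Answer: 5 3 1 4 0 6 2

Derivation:
Char counts: '$':1, '0':2, '1':2, '4':2
C (first-col start): C('$')=0, C('0')=1, C('1')=3, C('4')=5
L[0]='4': occ=0, LF[0]=C('4')+0=5+0=5
L[1]='1': occ=0, LF[1]=C('1')+0=3+0=3
L[2]='0': occ=0, LF[2]=C('0')+0=1+0=1
L[3]='1': occ=1, LF[3]=C('1')+1=3+1=4
L[4]='$': occ=0, LF[4]=C('$')+0=0+0=0
L[5]='4': occ=1, LF[5]=C('4')+1=5+1=6
L[6]='0': occ=1, LF[6]=C('0')+1=1+1=2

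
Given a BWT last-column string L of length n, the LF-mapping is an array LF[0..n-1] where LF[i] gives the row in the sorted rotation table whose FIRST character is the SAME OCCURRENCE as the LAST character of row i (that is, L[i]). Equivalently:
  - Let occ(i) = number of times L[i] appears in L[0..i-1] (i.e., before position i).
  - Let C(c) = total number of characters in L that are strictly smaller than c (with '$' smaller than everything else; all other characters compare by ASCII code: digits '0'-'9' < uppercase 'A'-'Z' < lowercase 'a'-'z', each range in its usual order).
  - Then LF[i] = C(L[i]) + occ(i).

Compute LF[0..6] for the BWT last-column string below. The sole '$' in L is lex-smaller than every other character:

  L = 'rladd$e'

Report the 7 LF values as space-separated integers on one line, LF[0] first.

Answer: 6 5 1 2 3 0 4

Derivation:
Char counts: '$':1, 'a':1, 'd':2, 'e':1, 'l':1, 'r':1
C (first-col start): C('$')=0, C('a')=1, C('d')=2, C('e')=4, C('l')=5, C('r')=6
L[0]='r': occ=0, LF[0]=C('r')+0=6+0=6
L[1]='l': occ=0, LF[1]=C('l')+0=5+0=5
L[2]='a': occ=0, LF[2]=C('a')+0=1+0=1
L[3]='d': occ=0, LF[3]=C('d')+0=2+0=2
L[4]='d': occ=1, LF[4]=C('d')+1=2+1=3
L[5]='$': occ=0, LF[5]=C('$')+0=0+0=0
L[6]='e': occ=0, LF[6]=C('e')+0=4+0=4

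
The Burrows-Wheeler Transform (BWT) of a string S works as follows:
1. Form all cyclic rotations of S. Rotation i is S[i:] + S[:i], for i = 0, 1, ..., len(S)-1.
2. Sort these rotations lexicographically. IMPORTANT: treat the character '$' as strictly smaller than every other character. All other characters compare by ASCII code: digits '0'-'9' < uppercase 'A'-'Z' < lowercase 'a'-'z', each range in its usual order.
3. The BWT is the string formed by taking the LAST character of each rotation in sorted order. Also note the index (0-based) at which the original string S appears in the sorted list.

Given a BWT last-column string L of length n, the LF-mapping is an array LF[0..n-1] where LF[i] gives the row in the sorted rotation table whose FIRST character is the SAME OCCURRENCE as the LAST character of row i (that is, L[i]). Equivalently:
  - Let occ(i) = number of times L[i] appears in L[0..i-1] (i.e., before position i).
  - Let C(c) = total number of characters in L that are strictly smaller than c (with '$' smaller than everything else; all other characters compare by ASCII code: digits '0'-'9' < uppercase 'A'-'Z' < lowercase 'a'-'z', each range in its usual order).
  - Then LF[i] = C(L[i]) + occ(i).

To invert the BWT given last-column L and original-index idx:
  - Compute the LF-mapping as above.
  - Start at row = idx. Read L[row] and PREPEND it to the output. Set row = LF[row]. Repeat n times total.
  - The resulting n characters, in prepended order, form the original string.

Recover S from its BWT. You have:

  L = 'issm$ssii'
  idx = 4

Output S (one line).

Answer: mississi$

Derivation:
LF mapping: 1 5 6 4 0 7 8 2 3
Walk LF starting at row 4, prepending L[row]:
  step 1: row=4, L[4]='$', prepend. Next row=LF[4]=0
  step 2: row=0, L[0]='i', prepend. Next row=LF[0]=1
  step 3: row=1, L[1]='s', prepend. Next row=LF[1]=5
  step 4: row=5, L[5]='s', prepend. Next row=LF[5]=7
  step 5: row=7, L[7]='i', prepend. Next row=LF[7]=2
  step 6: row=2, L[2]='s', prepend. Next row=LF[2]=6
  step 7: row=6, L[6]='s', prepend. Next row=LF[6]=8
  step 8: row=8, L[8]='i', prepend. Next row=LF[8]=3
  step 9: row=3, L[3]='m', prepend. Next row=LF[3]=4
Reversed output: mississi$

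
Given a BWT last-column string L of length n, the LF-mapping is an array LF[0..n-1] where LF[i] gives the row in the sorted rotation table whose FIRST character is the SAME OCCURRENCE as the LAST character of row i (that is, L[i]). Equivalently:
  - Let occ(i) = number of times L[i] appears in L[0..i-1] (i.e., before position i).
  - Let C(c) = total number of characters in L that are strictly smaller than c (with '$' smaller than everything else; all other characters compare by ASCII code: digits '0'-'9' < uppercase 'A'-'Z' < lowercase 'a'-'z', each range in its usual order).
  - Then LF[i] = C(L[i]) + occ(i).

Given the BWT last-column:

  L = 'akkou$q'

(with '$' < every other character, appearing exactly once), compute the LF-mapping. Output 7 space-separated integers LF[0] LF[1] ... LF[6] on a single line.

Char counts: '$':1, 'a':1, 'k':2, 'o':1, 'q':1, 'u':1
C (first-col start): C('$')=0, C('a')=1, C('k')=2, C('o')=4, C('q')=5, C('u')=6
L[0]='a': occ=0, LF[0]=C('a')+0=1+0=1
L[1]='k': occ=0, LF[1]=C('k')+0=2+0=2
L[2]='k': occ=1, LF[2]=C('k')+1=2+1=3
L[3]='o': occ=0, LF[3]=C('o')+0=4+0=4
L[4]='u': occ=0, LF[4]=C('u')+0=6+0=6
L[5]='$': occ=0, LF[5]=C('$')+0=0+0=0
L[6]='q': occ=0, LF[6]=C('q')+0=5+0=5

Answer: 1 2 3 4 6 0 5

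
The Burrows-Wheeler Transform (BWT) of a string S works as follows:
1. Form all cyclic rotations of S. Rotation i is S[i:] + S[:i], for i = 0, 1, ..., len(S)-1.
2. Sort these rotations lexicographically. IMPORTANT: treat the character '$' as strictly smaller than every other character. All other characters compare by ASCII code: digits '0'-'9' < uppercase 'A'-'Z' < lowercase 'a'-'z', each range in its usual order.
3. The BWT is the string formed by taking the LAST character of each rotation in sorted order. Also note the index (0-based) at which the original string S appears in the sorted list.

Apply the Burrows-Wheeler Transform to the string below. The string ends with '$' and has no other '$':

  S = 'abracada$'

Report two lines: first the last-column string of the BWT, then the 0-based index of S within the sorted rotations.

All 9 rotations (rotation i = S[i:]+S[:i]):
  rot[0] = abracada$
  rot[1] = bracada$a
  rot[2] = racada$ab
  rot[3] = acada$abr
  rot[4] = cada$abra
  rot[5] = ada$abrac
  rot[6] = da$abraca
  rot[7] = a$abracad
  rot[8] = $abracada
Sorted (with $ < everything):
  sorted[0] = $abracada  (last char: 'a')
  sorted[1] = a$abracad  (last char: 'd')
  sorted[2] = abracada$  (last char: '$')
  sorted[3] = acada$abr  (last char: 'r')
  sorted[4] = ada$abrac  (last char: 'c')
  sorted[5] = bracada$a  (last char: 'a')
  sorted[6] = cada$abra  (last char: 'a')
  sorted[7] = da$abraca  (last char: 'a')
  sorted[8] = racada$ab  (last char: 'b')
Last column: ad$rcaaab
Original string S is at sorted index 2

Answer: ad$rcaaab
2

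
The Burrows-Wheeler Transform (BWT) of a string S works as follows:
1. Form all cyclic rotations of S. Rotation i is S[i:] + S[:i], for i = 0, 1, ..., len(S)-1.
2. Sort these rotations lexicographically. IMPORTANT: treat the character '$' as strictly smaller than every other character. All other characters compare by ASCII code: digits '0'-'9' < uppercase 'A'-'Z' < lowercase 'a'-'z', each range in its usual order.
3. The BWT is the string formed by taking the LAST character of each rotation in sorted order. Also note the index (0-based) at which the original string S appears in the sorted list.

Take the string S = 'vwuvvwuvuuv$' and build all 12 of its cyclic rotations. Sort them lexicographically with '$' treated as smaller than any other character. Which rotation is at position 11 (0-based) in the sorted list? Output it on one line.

All 12 rotations (rotation i = S[i:]+S[:i]):
  rot[0] = vwuvvwuvuuv$
  rot[1] = wuvvwuvuuv$v
  rot[2] = uvvwuvuuv$vw
  rot[3] = vvwuvuuv$vwu
  rot[4] = vwuvuuv$vwuv
  rot[5] = wuvuuv$vwuvv
  rot[6] = uvuuv$vwuvvw
  rot[7] = vuuv$vwuvvwu
  rot[8] = uuv$vwuvvwuv
  rot[9] = uv$vwuvvwuvu
  rot[10] = v$vwuvvwuvuu
  rot[11] = $vwuvvwuvuuv
Sorted (with $ < everything):
  sorted[0] = $vwuvvwuvuuv
  sorted[1] = uuv$vwuvvwuv
  sorted[2] = uv$vwuvvwuvu
  sorted[3] = uvuuv$vwuvvw
  sorted[4] = uvvwuvuuv$vw
  sorted[5] = v$vwuvvwuvuu
  sorted[6] = vuuv$vwuvvwu
  sorted[7] = vvwuvuuv$vwu
  sorted[8] = vwuvuuv$vwuv
  sorted[9] = vwuvvwuvuuv$
  sorted[10] = wuvuuv$vwuvv
  sorted[11] = wuvvwuvuuv$v
sorted[11] = wuvvwuvuuv$v

Answer: wuvvwuvuuv$v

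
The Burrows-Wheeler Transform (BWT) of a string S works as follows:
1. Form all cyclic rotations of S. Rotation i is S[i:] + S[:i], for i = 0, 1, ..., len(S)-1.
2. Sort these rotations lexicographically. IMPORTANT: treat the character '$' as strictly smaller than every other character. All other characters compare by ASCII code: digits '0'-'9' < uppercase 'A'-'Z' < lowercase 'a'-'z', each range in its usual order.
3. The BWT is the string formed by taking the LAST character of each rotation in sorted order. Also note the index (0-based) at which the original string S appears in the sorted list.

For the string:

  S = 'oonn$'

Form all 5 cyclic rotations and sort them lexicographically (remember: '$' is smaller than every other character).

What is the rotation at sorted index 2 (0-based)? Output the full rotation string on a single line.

All 5 rotations (rotation i = S[i:]+S[:i]):
  rot[0] = oonn$
  rot[1] = onn$o
  rot[2] = nn$oo
  rot[3] = n$oon
  rot[4] = $oonn
Sorted (with $ < everything):
  sorted[0] = $oonn
  sorted[1] = n$oon
  sorted[2] = nn$oo
  sorted[3] = onn$o
  sorted[4] = oonn$
sorted[2] = nn$oo

Answer: nn$oo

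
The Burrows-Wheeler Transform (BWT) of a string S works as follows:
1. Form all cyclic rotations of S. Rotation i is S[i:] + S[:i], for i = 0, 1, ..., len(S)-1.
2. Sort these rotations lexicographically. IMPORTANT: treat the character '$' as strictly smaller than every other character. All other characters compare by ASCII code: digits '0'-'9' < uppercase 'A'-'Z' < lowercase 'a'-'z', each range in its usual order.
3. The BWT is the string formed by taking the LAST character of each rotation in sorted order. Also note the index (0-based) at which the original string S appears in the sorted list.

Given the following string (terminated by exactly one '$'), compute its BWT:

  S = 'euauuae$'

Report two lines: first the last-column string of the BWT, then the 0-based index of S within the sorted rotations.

Answer: euua$uea
4

Derivation:
All 8 rotations (rotation i = S[i:]+S[:i]):
  rot[0] = euauuae$
  rot[1] = uauuae$e
  rot[2] = auuae$eu
  rot[3] = uuae$eua
  rot[4] = uae$euau
  rot[5] = ae$euauu
  rot[6] = e$euauua
  rot[7] = $euauuae
Sorted (with $ < everything):
  sorted[0] = $euauuae  (last char: 'e')
  sorted[1] = ae$euauu  (last char: 'u')
  sorted[2] = auuae$eu  (last char: 'u')
  sorted[3] = e$euauua  (last char: 'a')
  sorted[4] = euauuae$  (last char: '$')
  sorted[5] = uae$euau  (last char: 'u')
  sorted[6] = uauuae$e  (last char: 'e')
  sorted[7] = uuae$eua  (last char: 'a')
Last column: euua$uea
Original string S is at sorted index 4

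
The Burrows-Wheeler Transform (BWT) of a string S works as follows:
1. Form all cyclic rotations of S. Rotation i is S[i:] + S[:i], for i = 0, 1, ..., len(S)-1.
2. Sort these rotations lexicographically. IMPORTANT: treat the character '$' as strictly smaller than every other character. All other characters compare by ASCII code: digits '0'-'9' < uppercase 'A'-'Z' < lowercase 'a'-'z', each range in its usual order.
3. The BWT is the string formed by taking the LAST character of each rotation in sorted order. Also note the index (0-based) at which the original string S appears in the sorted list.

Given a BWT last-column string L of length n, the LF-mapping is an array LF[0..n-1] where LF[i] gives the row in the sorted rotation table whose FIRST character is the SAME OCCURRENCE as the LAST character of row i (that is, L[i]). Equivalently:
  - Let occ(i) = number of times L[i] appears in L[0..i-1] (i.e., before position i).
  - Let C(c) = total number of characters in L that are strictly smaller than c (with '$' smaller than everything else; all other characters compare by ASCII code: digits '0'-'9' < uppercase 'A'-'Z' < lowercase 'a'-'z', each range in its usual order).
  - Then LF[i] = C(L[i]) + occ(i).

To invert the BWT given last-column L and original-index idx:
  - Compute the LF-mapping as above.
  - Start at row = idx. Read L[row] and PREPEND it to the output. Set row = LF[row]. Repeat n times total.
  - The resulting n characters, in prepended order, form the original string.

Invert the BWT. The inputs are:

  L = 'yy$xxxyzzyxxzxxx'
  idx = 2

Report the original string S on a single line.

LF mapping: 9 10 0 1 2 3 11 13 14 12 4 5 15 6 7 8
Walk LF starting at row 2, prepending L[row]:
  step 1: row=2, L[2]='$', prepend. Next row=LF[2]=0
  step 2: row=0, L[0]='y', prepend. Next row=LF[0]=9
  step 3: row=9, L[9]='y', prepend. Next row=LF[9]=12
  step 4: row=12, L[12]='z', prepend. Next row=LF[12]=15
  step 5: row=15, L[15]='x', prepend. Next row=LF[15]=8
  step 6: row=8, L[8]='z', prepend. Next row=LF[8]=14
  step 7: row=14, L[14]='x', prepend. Next row=LF[14]=7
  step 8: row=7, L[7]='z', prepend. Next row=LF[7]=13
  step 9: row=13, L[13]='x', prepend. Next row=LF[13]=6
  step 10: row=6, L[6]='y', prepend. Next row=LF[6]=11
  step 11: row=11, L[11]='x', prepend. Next row=LF[11]=5
  step 12: row=5, L[5]='x', prepend. Next row=LF[5]=3
  step 13: row=3, L[3]='x', prepend. Next row=LF[3]=1
  step 14: row=1, L[1]='y', prepend. Next row=LF[1]=10
  step 15: row=10, L[10]='x', prepend. Next row=LF[10]=4
  step 16: row=4, L[4]='x', prepend. Next row=LF[4]=2
Reversed output: xxyxxxyxzxzxzyy$

Answer: xxyxxxyxzxzxzyy$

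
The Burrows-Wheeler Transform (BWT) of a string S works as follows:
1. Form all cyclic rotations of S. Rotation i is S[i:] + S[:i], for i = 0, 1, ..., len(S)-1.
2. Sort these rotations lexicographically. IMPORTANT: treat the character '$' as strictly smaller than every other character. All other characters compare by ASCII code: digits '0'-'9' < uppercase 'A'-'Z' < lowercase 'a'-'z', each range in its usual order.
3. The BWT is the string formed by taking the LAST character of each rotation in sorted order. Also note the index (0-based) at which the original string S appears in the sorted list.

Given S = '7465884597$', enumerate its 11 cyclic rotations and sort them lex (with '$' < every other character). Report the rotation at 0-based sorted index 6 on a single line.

All 11 rotations (rotation i = S[i:]+S[:i]):
  rot[0] = 7465884597$
  rot[1] = 465884597$7
  rot[2] = 65884597$74
  rot[3] = 5884597$746
  rot[4] = 884597$7465
  rot[5] = 84597$74658
  rot[6] = 4597$746588
  rot[7] = 597$7465884
  rot[8] = 97$74658845
  rot[9] = 7$746588459
  rot[10] = $7465884597
Sorted (with $ < everything):
  sorted[0] = $7465884597
  sorted[1] = 4597$746588
  sorted[2] = 465884597$7
  sorted[3] = 5884597$746
  sorted[4] = 597$7465884
  sorted[5] = 65884597$74
  sorted[6] = 7$746588459
  sorted[7] = 7465884597$
  sorted[8] = 84597$74658
  sorted[9] = 884597$7465
  sorted[10] = 97$74658845
sorted[6] = 7$746588459

Answer: 7$746588459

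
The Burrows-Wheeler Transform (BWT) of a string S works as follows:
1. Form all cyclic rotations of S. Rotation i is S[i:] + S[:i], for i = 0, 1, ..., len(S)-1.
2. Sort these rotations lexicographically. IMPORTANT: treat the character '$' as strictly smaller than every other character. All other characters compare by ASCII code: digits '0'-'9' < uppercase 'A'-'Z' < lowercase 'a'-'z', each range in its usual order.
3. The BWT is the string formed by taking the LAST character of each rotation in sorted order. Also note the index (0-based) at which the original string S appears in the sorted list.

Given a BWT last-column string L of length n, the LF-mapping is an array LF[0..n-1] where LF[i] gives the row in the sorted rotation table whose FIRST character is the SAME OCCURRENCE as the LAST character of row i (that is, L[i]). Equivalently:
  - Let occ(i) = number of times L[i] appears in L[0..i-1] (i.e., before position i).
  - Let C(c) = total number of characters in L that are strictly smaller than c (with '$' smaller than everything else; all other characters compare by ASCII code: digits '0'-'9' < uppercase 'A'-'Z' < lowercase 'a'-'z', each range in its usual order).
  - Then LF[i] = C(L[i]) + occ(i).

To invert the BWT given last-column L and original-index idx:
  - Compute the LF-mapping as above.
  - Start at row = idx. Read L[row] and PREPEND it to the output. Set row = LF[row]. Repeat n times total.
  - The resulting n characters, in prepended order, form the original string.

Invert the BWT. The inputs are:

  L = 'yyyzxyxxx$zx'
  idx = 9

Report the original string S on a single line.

LF mapping: 6 7 8 10 1 9 2 3 4 0 11 5
Walk LF starting at row 9, prepending L[row]:
  step 1: row=9, L[9]='$', prepend. Next row=LF[9]=0
  step 2: row=0, L[0]='y', prepend. Next row=LF[0]=6
  step 3: row=6, L[6]='x', prepend. Next row=LF[6]=2
  step 4: row=2, L[2]='y', prepend. Next row=LF[2]=8
  step 5: row=8, L[8]='x', prepend. Next row=LF[8]=4
  step 6: row=4, L[4]='x', prepend. Next row=LF[4]=1
  step 7: row=1, L[1]='y', prepend. Next row=LF[1]=7
  step 8: row=7, L[7]='x', prepend. Next row=LF[7]=3
  step 9: row=3, L[3]='z', prepend. Next row=LF[3]=10
  step 10: row=10, L[10]='z', prepend. Next row=LF[10]=11
  step 11: row=11, L[11]='x', prepend. Next row=LF[11]=5
  step 12: row=5, L[5]='y', prepend. Next row=LF[5]=9
Reversed output: yxzzxyxxyxy$

Answer: yxzzxyxxyxy$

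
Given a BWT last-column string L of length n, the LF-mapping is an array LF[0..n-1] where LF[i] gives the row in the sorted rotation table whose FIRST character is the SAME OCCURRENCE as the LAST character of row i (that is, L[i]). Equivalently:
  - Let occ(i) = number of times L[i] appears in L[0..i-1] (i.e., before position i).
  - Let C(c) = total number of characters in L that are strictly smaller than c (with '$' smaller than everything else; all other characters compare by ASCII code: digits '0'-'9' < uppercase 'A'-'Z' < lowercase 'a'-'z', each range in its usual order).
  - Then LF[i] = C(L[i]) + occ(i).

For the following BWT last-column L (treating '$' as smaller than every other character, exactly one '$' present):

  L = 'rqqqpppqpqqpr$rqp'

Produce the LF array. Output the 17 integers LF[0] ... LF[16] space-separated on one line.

Char counts: '$':1, 'p':6, 'q':7, 'r':3
C (first-col start): C('$')=0, C('p')=1, C('q')=7, C('r')=14
L[0]='r': occ=0, LF[0]=C('r')+0=14+0=14
L[1]='q': occ=0, LF[1]=C('q')+0=7+0=7
L[2]='q': occ=1, LF[2]=C('q')+1=7+1=8
L[3]='q': occ=2, LF[3]=C('q')+2=7+2=9
L[4]='p': occ=0, LF[4]=C('p')+0=1+0=1
L[5]='p': occ=1, LF[5]=C('p')+1=1+1=2
L[6]='p': occ=2, LF[6]=C('p')+2=1+2=3
L[7]='q': occ=3, LF[7]=C('q')+3=7+3=10
L[8]='p': occ=3, LF[8]=C('p')+3=1+3=4
L[9]='q': occ=4, LF[9]=C('q')+4=7+4=11
L[10]='q': occ=5, LF[10]=C('q')+5=7+5=12
L[11]='p': occ=4, LF[11]=C('p')+4=1+4=5
L[12]='r': occ=1, LF[12]=C('r')+1=14+1=15
L[13]='$': occ=0, LF[13]=C('$')+0=0+0=0
L[14]='r': occ=2, LF[14]=C('r')+2=14+2=16
L[15]='q': occ=6, LF[15]=C('q')+6=7+6=13
L[16]='p': occ=5, LF[16]=C('p')+5=1+5=6

Answer: 14 7 8 9 1 2 3 10 4 11 12 5 15 0 16 13 6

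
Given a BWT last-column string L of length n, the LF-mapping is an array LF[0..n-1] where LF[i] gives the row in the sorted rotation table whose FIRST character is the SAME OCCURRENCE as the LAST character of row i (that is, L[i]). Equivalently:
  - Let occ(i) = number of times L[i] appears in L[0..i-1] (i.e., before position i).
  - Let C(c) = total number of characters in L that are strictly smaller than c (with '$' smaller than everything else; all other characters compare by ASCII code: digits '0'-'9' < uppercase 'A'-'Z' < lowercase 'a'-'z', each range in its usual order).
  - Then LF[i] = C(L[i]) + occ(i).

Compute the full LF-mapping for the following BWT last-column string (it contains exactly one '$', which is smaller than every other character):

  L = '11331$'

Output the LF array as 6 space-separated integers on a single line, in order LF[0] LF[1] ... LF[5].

Answer: 1 2 4 5 3 0

Derivation:
Char counts: '$':1, '1':3, '3':2
C (first-col start): C('$')=0, C('1')=1, C('3')=4
L[0]='1': occ=0, LF[0]=C('1')+0=1+0=1
L[1]='1': occ=1, LF[1]=C('1')+1=1+1=2
L[2]='3': occ=0, LF[2]=C('3')+0=4+0=4
L[3]='3': occ=1, LF[3]=C('3')+1=4+1=5
L[4]='1': occ=2, LF[4]=C('1')+2=1+2=3
L[5]='$': occ=0, LF[5]=C('$')+0=0+0=0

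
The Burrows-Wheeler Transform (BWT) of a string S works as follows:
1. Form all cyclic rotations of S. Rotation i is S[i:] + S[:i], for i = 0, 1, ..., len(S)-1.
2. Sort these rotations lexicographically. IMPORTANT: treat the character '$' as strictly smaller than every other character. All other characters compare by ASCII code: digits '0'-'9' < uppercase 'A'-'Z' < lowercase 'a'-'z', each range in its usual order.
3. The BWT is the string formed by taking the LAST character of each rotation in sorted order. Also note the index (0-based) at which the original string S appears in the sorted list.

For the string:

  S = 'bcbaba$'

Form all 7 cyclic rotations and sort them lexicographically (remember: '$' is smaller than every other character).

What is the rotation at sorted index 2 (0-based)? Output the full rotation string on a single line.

All 7 rotations (rotation i = S[i:]+S[:i]):
  rot[0] = bcbaba$
  rot[1] = cbaba$b
  rot[2] = baba$bc
  rot[3] = aba$bcb
  rot[4] = ba$bcba
  rot[5] = a$bcbab
  rot[6] = $bcbaba
Sorted (with $ < everything):
  sorted[0] = $bcbaba
  sorted[1] = a$bcbab
  sorted[2] = aba$bcb
  sorted[3] = ba$bcba
  sorted[4] = baba$bc
  sorted[5] = bcbaba$
  sorted[6] = cbaba$b
sorted[2] = aba$bcb

Answer: aba$bcb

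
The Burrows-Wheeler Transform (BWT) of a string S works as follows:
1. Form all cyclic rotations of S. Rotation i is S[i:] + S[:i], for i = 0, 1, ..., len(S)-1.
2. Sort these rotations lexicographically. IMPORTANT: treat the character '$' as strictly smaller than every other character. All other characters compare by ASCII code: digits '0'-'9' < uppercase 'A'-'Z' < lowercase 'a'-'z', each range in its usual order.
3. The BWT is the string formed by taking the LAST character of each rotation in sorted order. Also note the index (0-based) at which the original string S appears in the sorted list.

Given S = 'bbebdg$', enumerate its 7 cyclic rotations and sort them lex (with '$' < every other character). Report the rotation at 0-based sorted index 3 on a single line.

All 7 rotations (rotation i = S[i:]+S[:i]):
  rot[0] = bbebdg$
  rot[1] = bebdg$b
  rot[2] = ebdg$bb
  rot[3] = bdg$bbe
  rot[4] = dg$bbeb
  rot[5] = g$bbebd
  rot[6] = $bbebdg
Sorted (with $ < everything):
  sorted[0] = $bbebdg
  sorted[1] = bbebdg$
  sorted[2] = bdg$bbe
  sorted[3] = bebdg$b
  sorted[4] = dg$bbeb
  sorted[5] = ebdg$bb
  sorted[6] = g$bbebd
sorted[3] = bebdg$b

Answer: bebdg$b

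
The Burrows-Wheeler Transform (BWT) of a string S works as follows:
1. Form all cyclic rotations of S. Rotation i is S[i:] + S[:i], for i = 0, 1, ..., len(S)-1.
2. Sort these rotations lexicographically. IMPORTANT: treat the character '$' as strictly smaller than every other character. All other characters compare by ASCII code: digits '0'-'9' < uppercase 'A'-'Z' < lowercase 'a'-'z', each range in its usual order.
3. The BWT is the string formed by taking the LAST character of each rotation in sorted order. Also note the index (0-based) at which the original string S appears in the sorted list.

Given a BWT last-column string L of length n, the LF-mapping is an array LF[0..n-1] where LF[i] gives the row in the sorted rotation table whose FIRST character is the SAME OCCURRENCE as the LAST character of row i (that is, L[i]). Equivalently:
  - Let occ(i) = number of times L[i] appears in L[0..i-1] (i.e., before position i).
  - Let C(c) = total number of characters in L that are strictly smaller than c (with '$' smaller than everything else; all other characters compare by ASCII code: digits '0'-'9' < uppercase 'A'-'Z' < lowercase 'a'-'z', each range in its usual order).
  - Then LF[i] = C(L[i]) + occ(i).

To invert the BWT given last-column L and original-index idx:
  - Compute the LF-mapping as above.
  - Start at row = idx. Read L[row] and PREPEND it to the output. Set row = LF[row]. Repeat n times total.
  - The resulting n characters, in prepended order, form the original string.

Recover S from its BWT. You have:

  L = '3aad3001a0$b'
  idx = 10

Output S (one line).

Answer: bd0aa031a03$

Derivation:
LF mapping: 5 7 8 11 6 1 2 4 9 3 0 10
Walk LF starting at row 10, prepending L[row]:
  step 1: row=10, L[10]='$', prepend. Next row=LF[10]=0
  step 2: row=0, L[0]='3', prepend. Next row=LF[0]=5
  step 3: row=5, L[5]='0', prepend. Next row=LF[5]=1
  step 4: row=1, L[1]='a', prepend. Next row=LF[1]=7
  step 5: row=7, L[7]='1', prepend. Next row=LF[7]=4
  step 6: row=4, L[4]='3', prepend. Next row=LF[4]=6
  step 7: row=6, L[6]='0', prepend. Next row=LF[6]=2
  step 8: row=2, L[2]='a', prepend. Next row=LF[2]=8
  step 9: row=8, L[8]='a', prepend. Next row=LF[8]=9
  step 10: row=9, L[9]='0', prepend. Next row=LF[9]=3
  step 11: row=3, L[3]='d', prepend. Next row=LF[3]=11
  step 12: row=11, L[11]='b', prepend. Next row=LF[11]=10
Reversed output: bd0aa031a03$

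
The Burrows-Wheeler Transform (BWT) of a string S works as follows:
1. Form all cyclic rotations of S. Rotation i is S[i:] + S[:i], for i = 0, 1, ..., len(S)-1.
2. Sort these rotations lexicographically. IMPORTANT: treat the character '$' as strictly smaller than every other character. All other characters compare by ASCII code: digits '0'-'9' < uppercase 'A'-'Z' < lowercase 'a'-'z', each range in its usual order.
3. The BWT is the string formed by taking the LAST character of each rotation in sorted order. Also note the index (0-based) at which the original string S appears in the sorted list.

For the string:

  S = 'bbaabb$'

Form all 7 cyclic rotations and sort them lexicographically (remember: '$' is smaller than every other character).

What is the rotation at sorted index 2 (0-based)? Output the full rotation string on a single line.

Answer: abb$bba

Derivation:
All 7 rotations (rotation i = S[i:]+S[:i]):
  rot[0] = bbaabb$
  rot[1] = baabb$b
  rot[2] = aabb$bb
  rot[3] = abb$bba
  rot[4] = bb$bbaa
  rot[5] = b$bbaab
  rot[6] = $bbaabb
Sorted (with $ < everything):
  sorted[0] = $bbaabb
  sorted[1] = aabb$bb
  sorted[2] = abb$bba
  sorted[3] = b$bbaab
  sorted[4] = baabb$b
  sorted[5] = bb$bbaa
  sorted[6] = bbaabb$
sorted[2] = abb$bba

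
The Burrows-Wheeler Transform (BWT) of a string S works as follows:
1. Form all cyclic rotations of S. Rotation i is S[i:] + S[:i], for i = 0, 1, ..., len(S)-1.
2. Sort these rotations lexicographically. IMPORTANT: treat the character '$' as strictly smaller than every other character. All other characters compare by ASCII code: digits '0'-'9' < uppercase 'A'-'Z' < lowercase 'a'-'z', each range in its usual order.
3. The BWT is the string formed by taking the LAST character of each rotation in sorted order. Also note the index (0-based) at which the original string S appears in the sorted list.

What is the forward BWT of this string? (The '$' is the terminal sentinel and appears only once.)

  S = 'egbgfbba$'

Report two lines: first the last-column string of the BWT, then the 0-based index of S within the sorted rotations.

Answer: abbfg$geb
5

Derivation:
All 9 rotations (rotation i = S[i:]+S[:i]):
  rot[0] = egbgfbba$
  rot[1] = gbgfbba$e
  rot[2] = bgfbba$eg
  rot[3] = gfbba$egb
  rot[4] = fbba$egbg
  rot[5] = bba$egbgf
  rot[6] = ba$egbgfb
  rot[7] = a$egbgfbb
  rot[8] = $egbgfbba
Sorted (with $ < everything):
  sorted[0] = $egbgfbba  (last char: 'a')
  sorted[1] = a$egbgfbb  (last char: 'b')
  sorted[2] = ba$egbgfb  (last char: 'b')
  sorted[3] = bba$egbgf  (last char: 'f')
  sorted[4] = bgfbba$eg  (last char: 'g')
  sorted[5] = egbgfbba$  (last char: '$')
  sorted[6] = fbba$egbg  (last char: 'g')
  sorted[7] = gbgfbba$e  (last char: 'e')
  sorted[8] = gfbba$egb  (last char: 'b')
Last column: abbfg$geb
Original string S is at sorted index 5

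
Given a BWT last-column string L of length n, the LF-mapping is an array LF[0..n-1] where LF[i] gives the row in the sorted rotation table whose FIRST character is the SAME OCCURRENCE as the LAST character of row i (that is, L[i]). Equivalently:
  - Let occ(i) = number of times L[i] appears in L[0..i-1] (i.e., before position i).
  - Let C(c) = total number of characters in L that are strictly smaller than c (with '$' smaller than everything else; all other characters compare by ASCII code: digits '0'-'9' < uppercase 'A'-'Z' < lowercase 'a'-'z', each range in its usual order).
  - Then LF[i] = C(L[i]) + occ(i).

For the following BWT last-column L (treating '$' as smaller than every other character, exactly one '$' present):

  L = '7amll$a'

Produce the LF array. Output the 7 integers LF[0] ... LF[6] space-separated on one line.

Char counts: '$':1, '7':1, 'a':2, 'l':2, 'm':1
C (first-col start): C('$')=0, C('7')=1, C('a')=2, C('l')=4, C('m')=6
L[0]='7': occ=0, LF[0]=C('7')+0=1+0=1
L[1]='a': occ=0, LF[1]=C('a')+0=2+0=2
L[2]='m': occ=0, LF[2]=C('m')+0=6+0=6
L[3]='l': occ=0, LF[3]=C('l')+0=4+0=4
L[4]='l': occ=1, LF[4]=C('l')+1=4+1=5
L[5]='$': occ=0, LF[5]=C('$')+0=0+0=0
L[6]='a': occ=1, LF[6]=C('a')+1=2+1=3

Answer: 1 2 6 4 5 0 3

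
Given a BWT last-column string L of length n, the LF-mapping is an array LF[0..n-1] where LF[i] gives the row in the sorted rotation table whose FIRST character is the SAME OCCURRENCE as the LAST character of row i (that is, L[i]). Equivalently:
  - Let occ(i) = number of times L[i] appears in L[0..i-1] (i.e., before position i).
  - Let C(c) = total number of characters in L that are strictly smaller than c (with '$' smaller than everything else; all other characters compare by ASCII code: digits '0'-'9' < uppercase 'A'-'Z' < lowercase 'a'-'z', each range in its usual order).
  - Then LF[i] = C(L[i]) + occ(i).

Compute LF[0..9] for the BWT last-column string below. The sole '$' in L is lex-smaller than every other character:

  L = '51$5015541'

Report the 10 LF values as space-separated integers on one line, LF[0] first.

Answer: 6 2 0 7 1 3 8 9 5 4

Derivation:
Char counts: '$':1, '0':1, '1':3, '4':1, '5':4
C (first-col start): C('$')=0, C('0')=1, C('1')=2, C('4')=5, C('5')=6
L[0]='5': occ=0, LF[0]=C('5')+0=6+0=6
L[1]='1': occ=0, LF[1]=C('1')+0=2+0=2
L[2]='$': occ=0, LF[2]=C('$')+0=0+0=0
L[3]='5': occ=1, LF[3]=C('5')+1=6+1=7
L[4]='0': occ=0, LF[4]=C('0')+0=1+0=1
L[5]='1': occ=1, LF[5]=C('1')+1=2+1=3
L[6]='5': occ=2, LF[6]=C('5')+2=6+2=8
L[7]='5': occ=3, LF[7]=C('5')+3=6+3=9
L[8]='4': occ=0, LF[8]=C('4')+0=5+0=5
L[9]='1': occ=2, LF[9]=C('1')+2=2+2=4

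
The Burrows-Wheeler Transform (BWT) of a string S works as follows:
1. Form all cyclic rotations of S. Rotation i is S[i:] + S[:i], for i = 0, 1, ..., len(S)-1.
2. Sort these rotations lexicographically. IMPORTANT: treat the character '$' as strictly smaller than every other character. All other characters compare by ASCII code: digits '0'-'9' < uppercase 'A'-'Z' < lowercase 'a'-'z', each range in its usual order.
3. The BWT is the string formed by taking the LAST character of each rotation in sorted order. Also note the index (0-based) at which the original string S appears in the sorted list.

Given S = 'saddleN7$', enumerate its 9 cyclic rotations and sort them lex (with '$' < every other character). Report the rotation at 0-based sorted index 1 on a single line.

Answer: 7$saddleN

Derivation:
All 9 rotations (rotation i = S[i:]+S[:i]):
  rot[0] = saddleN7$
  rot[1] = addleN7$s
  rot[2] = ddleN7$sa
  rot[3] = dleN7$sad
  rot[4] = leN7$sadd
  rot[5] = eN7$saddl
  rot[6] = N7$saddle
  rot[7] = 7$saddleN
  rot[8] = $saddleN7
Sorted (with $ < everything):
  sorted[0] = $saddleN7
  sorted[1] = 7$saddleN
  sorted[2] = N7$saddle
  sorted[3] = addleN7$s
  sorted[4] = ddleN7$sa
  sorted[5] = dleN7$sad
  sorted[6] = eN7$saddl
  sorted[7] = leN7$sadd
  sorted[8] = saddleN7$
sorted[1] = 7$saddleN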